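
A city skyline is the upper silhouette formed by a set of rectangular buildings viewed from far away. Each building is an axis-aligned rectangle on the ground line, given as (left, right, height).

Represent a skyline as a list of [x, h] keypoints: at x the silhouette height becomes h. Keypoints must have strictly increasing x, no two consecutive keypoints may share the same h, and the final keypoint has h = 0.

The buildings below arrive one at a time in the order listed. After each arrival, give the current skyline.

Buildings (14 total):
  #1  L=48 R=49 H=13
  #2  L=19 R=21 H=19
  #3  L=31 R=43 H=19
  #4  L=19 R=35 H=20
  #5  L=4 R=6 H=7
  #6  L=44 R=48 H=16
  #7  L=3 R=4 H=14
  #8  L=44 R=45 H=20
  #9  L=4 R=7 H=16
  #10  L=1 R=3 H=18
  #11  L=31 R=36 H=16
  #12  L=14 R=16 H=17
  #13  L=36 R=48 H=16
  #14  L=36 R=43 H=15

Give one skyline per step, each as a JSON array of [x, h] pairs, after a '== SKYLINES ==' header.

== SKYLINES ==
[[48,13],[49,0]]
[[19,19],[21,0],[48,13],[49,0]]
[[19,19],[21,0],[31,19],[43,0],[48,13],[49,0]]
[[19,20],[35,19],[43,0],[48,13],[49,0]]
[[4,7],[6,0],[19,20],[35,19],[43,0],[48,13],[49,0]]
[[4,7],[6,0],[19,20],[35,19],[43,0],[44,16],[48,13],[49,0]]
[[3,14],[4,7],[6,0],[19,20],[35,19],[43,0],[44,16],[48,13],[49,0]]
[[3,14],[4,7],[6,0],[19,20],[35,19],[43,0],[44,20],[45,16],[48,13],[49,0]]
[[3,14],[4,16],[7,0],[19,20],[35,19],[43,0],[44,20],[45,16],[48,13],[49,0]]
[[1,18],[3,14],[4,16],[7,0],[19,20],[35,19],[43,0],[44,20],[45,16],[48,13],[49,0]]
[[1,18],[3,14],[4,16],[7,0],[19,20],[35,19],[43,0],[44,20],[45,16],[48,13],[49,0]]
[[1,18],[3,14],[4,16],[7,0],[14,17],[16,0],[19,20],[35,19],[43,0],[44,20],[45,16],[48,13],[49,0]]
[[1,18],[3,14],[4,16],[7,0],[14,17],[16,0],[19,20],[35,19],[43,16],[44,20],[45,16],[48,13],[49,0]]
[[1,18],[3,14],[4,16],[7,0],[14,17],[16,0],[19,20],[35,19],[43,16],[44,20],[45,16],[48,13],[49,0]]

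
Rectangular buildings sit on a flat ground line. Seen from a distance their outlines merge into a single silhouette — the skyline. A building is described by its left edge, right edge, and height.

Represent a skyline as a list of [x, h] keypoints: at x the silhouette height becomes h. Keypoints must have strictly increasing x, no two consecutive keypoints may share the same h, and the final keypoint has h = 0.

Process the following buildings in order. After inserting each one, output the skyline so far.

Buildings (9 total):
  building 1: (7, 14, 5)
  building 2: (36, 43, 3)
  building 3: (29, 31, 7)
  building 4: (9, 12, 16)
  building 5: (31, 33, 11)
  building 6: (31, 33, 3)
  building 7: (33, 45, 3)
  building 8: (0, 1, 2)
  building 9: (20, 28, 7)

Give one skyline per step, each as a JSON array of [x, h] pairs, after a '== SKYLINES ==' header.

== SKYLINES ==
[[7,5],[14,0]]
[[7,5],[14,0],[36,3],[43,0]]
[[7,5],[14,0],[29,7],[31,0],[36,3],[43,0]]
[[7,5],[9,16],[12,5],[14,0],[29,7],[31,0],[36,3],[43,0]]
[[7,5],[9,16],[12,5],[14,0],[29,7],[31,11],[33,0],[36,3],[43,0]]
[[7,5],[9,16],[12,5],[14,0],[29,7],[31,11],[33,0],[36,3],[43,0]]
[[7,5],[9,16],[12,5],[14,0],[29,7],[31,11],[33,3],[45,0]]
[[0,2],[1,0],[7,5],[9,16],[12,5],[14,0],[29,7],[31,11],[33,3],[45,0]]
[[0,2],[1,0],[7,5],[9,16],[12,5],[14,0],[20,7],[28,0],[29,7],[31,11],[33,3],[45,0]]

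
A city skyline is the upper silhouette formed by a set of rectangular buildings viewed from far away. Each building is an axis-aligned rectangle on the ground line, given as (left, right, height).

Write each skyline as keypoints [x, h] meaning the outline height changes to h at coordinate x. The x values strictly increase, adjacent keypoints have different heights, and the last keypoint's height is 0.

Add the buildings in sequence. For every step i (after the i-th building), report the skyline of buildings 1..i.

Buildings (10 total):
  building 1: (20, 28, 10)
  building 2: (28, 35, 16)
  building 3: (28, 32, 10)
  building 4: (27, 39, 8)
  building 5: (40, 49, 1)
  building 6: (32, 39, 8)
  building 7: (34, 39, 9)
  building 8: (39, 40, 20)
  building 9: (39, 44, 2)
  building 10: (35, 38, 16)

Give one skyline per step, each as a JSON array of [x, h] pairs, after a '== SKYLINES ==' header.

== SKYLINES ==
[[20,10],[28,0]]
[[20,10],[28,16],[35,0]]
[[20,10],[28,16],[35,0]]
[[20,10],[28,16],[35,8],[39,0]]
[[20,10],[28,16],[35,8],[39,0],[40,1],[49,0]]
[[20,10],[28,16],[35,8],[39,0],[40,1],[49,0]]
[[20,10],[28,16],[35,9],[39,0],[40,1],[49,0]]
[[20,10],[28,16],[35,9],[39,20],[40,1],[49,0]]
[[20,10],[28,16],[35,9],[39,20],[40,2],[44,1],[49,0]]
[[20,10],[28,16],[38,9],[39,20],[40,2],[44,1],[49,0]]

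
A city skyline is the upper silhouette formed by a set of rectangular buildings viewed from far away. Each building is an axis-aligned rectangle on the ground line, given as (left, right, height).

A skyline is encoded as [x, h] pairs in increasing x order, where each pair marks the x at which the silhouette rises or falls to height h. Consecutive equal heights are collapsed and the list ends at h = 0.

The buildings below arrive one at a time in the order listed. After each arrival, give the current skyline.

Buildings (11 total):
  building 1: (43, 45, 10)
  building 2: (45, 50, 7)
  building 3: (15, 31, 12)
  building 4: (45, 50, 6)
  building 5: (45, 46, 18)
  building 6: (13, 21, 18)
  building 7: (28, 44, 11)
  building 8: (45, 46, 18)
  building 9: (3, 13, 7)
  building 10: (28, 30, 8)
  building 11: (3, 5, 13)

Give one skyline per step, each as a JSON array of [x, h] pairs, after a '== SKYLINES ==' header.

== SKYLINES ==
[[43,10],[45,0]]
[[43,10],[45,7],[50,0]]
[[15,12],[31,0],[43,10],[45,7],[50,0]]
[[15,12],[31,0],[43,10],[45,7],[50,0]]
[[15,12],[31,0],[43,10],[45,18],[46,7],[50,0]]
[[13,18],[21,12],[31,0],[43,10],[45,18],[46,7],[50,0]]
[[13,18],[21,12],[31,11],[44,10],[45,18],[46,7],[50,0]]
[[13,18],[21,12],[31,11],[44,10],[45,18],[46,7],[50,0]]
[[3,7],[13,18],[21,12],[31,11],[44,10],[45,18],[46,7],[50,0]]
[[3,7],[13,18],[21,12],[31,11],[44,10],[45,18],[46,7],[50,0]]
[[3,13],[5,7],[13,18],[21,12],[31,11],[44,10],[45,18],[46,7],[50,0]]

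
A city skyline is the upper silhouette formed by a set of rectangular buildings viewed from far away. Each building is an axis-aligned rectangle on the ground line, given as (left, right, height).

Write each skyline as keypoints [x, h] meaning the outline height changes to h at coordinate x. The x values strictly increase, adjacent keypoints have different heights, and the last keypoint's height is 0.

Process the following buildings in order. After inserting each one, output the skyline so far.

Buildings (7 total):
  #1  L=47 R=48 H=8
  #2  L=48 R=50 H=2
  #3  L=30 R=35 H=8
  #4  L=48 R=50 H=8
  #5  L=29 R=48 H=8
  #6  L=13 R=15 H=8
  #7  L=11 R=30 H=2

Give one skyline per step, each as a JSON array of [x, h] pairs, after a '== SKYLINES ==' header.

== SKYLINES ==
[[47,8],[48,0]]
[[47,8],[48,2],[50,0]]
[[30,8],[35,0],[47,8],[48,2],[50,0]]
[[30,8],[35,0],[47,8],[50,0]]
[[29,8],[50,0]]
[[13,8],[15,0],[29,8],[50,0]]
[[11,2],[13,8],[15,2],[29,8],[50,0]]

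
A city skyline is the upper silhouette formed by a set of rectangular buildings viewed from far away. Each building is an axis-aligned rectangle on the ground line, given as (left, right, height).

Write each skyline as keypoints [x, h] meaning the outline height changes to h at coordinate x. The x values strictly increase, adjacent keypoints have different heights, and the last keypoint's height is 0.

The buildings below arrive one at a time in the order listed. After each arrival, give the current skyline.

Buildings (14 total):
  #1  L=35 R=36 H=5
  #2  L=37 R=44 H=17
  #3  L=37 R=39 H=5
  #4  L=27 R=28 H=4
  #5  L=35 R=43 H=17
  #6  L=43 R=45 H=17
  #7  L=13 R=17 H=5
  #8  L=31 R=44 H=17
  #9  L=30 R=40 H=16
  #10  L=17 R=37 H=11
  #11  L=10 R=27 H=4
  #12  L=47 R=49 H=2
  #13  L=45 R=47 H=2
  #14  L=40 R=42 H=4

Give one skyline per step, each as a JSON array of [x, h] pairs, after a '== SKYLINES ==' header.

== SKYLINES ==
[[35,5],[36,0]]
[[35,5],[36,0],[37,17],[44,0]]
[[35,5],[36,0],[37,17],[44,0]]
[[27,4],[28,0],[35,5],[36,0],[37,17],[44,0]]
[[27,4],[28,0],[35,17],[44,0]]
[[27,4],[28,0],[35,17],[45,0]]
[[13,5],[17,0],[27,4],[28,0],[35,17],[45,0]]
[[13,5],[17,0],[27,4],[28,0],[31,17],[45,0]]
[[13,5],[17,0],[27,4],[28,0],[30,16],[31,17],[45,0]]
[[13,5],[17,11],[30,16],[31,17],[45,0]]
[[10,4],[13,5],[17,11],[30,16],[31,17],[45,0]]
[[10,4],[13,5],[17,11],[30,16],[31,17],[45,0],[47,2],[49,0]]
[[10,4],[13,5],[17,11],[30,16],[31,17],[45,2],[49,0]]
[[10,4],[13,5],[17,11],[30,16],[31,17],[45,2],[49,0]]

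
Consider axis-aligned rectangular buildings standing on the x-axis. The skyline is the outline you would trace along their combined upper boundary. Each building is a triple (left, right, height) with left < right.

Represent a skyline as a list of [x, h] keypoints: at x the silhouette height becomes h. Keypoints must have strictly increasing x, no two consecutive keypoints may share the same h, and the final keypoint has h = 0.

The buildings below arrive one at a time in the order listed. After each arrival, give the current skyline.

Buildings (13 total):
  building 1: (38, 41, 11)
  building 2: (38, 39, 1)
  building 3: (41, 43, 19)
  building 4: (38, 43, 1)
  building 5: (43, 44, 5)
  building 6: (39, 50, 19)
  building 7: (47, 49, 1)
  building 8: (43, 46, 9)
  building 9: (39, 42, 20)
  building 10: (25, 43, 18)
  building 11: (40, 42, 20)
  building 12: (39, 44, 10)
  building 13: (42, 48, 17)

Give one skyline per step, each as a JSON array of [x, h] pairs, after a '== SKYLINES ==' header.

== SKYLINES ==
[[38,11],[41,0]]
[[38,11],[41,0]]
[[38,11],[41,19],[43,0]]
[[38,11],[41,19],[43,0]]
[[38,11],[41,19],[43,5],[44,0]]
[[38,11],[39,19],[50,0]]
[[38,11],[39,19],[50,0]]
[[38,11],[39,19],[50,0]]
[[38,11],[39,20],[42,19],[50,0]]
[[25,18],[39,20],[42,19],[50,0]]
[[25,18],[39,20],[42,19],[50,0]]
[[25,18],[39,20],[42,19],[50,0]]
[[25,18],[39,20],[42,19],[50,0]]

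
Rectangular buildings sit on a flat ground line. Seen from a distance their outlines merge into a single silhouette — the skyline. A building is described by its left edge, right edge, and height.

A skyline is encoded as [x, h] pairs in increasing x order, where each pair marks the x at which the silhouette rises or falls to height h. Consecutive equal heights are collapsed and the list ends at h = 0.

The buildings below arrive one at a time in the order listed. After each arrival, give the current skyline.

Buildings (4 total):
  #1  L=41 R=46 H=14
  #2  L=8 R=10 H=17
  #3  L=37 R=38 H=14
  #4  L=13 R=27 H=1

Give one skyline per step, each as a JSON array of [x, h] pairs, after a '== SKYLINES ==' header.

== SKYLINES ==
[[41,14],[46,0]]
[[8,17],[10,0],[41,14],[46,0]]
[[8,17],[10,0],[37,14],[38,0],[41,14],[46,0]]
[[8,17],[10,0],[13,1],[27,0],[37,14],[38,0],[41,14],[46,0]]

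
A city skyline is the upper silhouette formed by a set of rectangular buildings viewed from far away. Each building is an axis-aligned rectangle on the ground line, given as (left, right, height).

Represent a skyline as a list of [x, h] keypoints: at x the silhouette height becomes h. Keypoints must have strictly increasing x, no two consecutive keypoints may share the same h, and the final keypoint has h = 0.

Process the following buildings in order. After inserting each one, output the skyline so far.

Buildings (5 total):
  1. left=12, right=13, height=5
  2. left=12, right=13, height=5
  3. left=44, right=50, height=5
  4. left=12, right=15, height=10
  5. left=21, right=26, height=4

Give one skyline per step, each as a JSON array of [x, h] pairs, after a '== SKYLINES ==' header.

== SKYLINES ==
[[12,5],[13,0]]
[[12,5],[13,0]]
[[12,5],[13,0],[44,5],[50,0]]
[[12,10],[15,0],[44,5],[50,0]]
[[12,10],[15,0],[21,4],[26,0],[44,5],[50,0]]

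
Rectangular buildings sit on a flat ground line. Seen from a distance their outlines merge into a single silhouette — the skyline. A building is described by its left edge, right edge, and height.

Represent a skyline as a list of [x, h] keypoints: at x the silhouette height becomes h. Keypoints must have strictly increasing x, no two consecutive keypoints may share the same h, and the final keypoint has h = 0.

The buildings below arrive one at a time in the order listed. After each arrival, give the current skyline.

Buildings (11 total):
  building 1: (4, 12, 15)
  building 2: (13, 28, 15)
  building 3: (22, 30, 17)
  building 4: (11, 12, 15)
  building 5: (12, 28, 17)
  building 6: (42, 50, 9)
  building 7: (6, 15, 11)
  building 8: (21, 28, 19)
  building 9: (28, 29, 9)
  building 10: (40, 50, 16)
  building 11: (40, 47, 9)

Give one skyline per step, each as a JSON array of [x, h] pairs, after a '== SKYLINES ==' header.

== SKYLINES ==
[[4,15],[12,0]]
[[4,15],[12,0],[13,15],[28,0]]
[[4,15],[12,0],[13,15],[22,17],[30,0]]
[[4,15],[12,0],[13,15],[22,17],[30,0]]
[[4,15],[12,17],[30,0]]
[[4,15],[12,17],[30,0],[42,9],[50,0]]
[[4,15],[12,17],[30,0],[42,9],[50,0]]
[[4,15],[12,17],[21,19],[28,17],[30,0],[42,9],[50,0]]
[[4,15],[12,17],[21,19],[28,17],[30,0],[42,9],[50,0]]
[[4,15],[12,17],[21,19],[28,17],[30,0],[40,16],[50,0]]
[[4,15],[12,17],[21,19],[28,17],[30,0],[40,16],[50,0]]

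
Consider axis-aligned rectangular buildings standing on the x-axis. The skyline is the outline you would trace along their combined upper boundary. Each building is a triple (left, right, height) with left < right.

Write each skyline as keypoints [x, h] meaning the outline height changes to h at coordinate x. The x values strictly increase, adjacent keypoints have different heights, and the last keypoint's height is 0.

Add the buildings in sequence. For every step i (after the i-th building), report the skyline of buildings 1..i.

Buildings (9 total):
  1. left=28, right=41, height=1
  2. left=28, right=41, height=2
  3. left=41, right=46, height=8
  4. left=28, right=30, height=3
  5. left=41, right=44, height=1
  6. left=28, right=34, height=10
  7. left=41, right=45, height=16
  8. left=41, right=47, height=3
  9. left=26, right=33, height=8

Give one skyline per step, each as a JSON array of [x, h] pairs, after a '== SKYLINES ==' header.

== SKYLINES ==
[[28,1],[41,0]]
[[28,2],[41,0]]
[[28,2],[41,8],[46,0]]
[[28,3],[30,2],[41,8],[46,0]]
[[28,3],[30,2],[41,8],[46,0]]
[[28,10],[34,2],[41,8],[46,0]]
[[28,10],[34,2],[41,16],[45,8],[46,0]]
[[28,10],[34,2],[41,16],[45,8],[46,3],[47,0]]
[[26,8],[28,10],[34,2],[41,16],[45,8],[46,3],[47,0]]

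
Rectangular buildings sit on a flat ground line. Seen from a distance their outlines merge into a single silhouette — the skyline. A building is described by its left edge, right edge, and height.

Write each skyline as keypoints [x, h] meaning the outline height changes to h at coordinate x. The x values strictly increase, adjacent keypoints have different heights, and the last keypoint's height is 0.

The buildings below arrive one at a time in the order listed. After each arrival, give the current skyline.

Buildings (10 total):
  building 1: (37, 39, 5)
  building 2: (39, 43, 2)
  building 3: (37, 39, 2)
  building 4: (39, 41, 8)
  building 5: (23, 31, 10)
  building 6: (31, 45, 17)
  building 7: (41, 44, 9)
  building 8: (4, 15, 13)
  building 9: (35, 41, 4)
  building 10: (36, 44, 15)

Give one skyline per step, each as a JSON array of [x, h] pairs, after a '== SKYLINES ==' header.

== SKYLINES ==
[[37,5],[39,0]]
[[37,5],[39,2],[43,0]]
[[37,5],[39,2],[43,0]]
[[37,5],[39,8],[41,2],[43,0]]
[[23,10],[31,0],[37,5],[39,8],[41,2],[43,0]]
[[23,10],[31,17],[45,0]]
[[23,10],[31,17],[45,0]]
[[4,13],[15,0],[23,10],[31,17],[45,0]]
[[4,13],[15,0],[23,10],[31,17],[45,0]]
[[4,13],[15,0],[23,10],[31,17],[45,0]]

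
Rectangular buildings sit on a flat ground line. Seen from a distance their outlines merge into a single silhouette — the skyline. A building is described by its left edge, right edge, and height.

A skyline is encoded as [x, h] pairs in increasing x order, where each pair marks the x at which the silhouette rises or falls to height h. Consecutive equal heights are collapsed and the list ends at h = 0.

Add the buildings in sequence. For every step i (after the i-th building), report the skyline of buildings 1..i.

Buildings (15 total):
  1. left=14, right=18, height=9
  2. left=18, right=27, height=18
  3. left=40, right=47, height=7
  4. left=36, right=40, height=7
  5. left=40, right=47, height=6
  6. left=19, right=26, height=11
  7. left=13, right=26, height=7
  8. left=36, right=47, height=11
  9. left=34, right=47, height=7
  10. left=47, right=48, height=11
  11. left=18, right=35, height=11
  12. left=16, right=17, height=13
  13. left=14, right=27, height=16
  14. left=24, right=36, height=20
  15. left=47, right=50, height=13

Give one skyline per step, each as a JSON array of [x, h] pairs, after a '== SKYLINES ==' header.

== SKYLINES ==
[[14,9],[18,0]]
[[14,9],[18,18],[27,0]]
[[14,9],[18,18],[27,0],[40,7],[47,0]]
[[14,9],[18,18],[27,0],[36,7],[47,0]]
[[14,9],[18,18],[27,0],[36,7],[47,0]]
[[14,9],[18,18],[27,0],[36,7],[47,0]]
[[13,7],[14,9],[18,18],[27,0],[36,7],[47,0]]
[[13,7],[14,9],[18,18],[27,0],[36,11],[47,0]]
[[13,7],[14,9],[18,18],[27,0],[34,7],[36,11],[47,0]]
[[13,7],[14,9],[18,18],[27,0],[34,7],[36,11],[48,0]]
[[13,7],[14,9],[18,18],[27,11],[35,7],[36,11],[48,0]]
[[13,7],[14,9],[16,13],[17,9],[18,18],[27,11],[35,7],[36,11],[48,0]]
[[13,7],[14,16],[18,18],[27,11],[35,7],[36,11],[48,0]]
[[13,7],[14,16],[18,18],[24,20],[36,11],[48,0]]
[[13,7],[14,16],[18,18],[24,20],[36,11],[47,13],[50,0]]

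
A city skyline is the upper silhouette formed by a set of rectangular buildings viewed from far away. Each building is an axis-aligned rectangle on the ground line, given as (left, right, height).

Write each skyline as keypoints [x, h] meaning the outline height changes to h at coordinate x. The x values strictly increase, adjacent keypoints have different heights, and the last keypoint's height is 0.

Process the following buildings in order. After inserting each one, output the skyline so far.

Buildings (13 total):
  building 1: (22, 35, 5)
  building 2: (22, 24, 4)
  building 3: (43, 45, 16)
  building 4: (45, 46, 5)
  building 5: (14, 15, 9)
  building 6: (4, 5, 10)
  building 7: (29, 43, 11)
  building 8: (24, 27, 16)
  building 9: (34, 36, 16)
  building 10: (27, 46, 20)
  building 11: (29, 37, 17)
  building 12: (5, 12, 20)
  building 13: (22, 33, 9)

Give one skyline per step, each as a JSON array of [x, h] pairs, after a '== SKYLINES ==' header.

== SKYLINES ==
[[22,5],[35,0]]
[[22,5],[35,0]]
[[22,5],[35,0],[43,16],[45,0]]
[[22,5],[35,0],[43,16],[45,5],[46,0]]
[[14,9],[15,0],[22,5],[35,0],[43,16],[45,5],[46,0]]
[[4,10],[5,0],[14,9],[15,0],[22,5],[35,0],[43,16],[45,5],[46,0]]
[[4,10],[5,0],[14,9],[15,0],[22,5],[29,11],[43,16],[45,5],[46,0]]
[[4,10],[5,0],[14,9],[15,0],[22,5],[24,16],[27,5],[29,11],[43,16],[45,5],[46,0]]
[[4,10],[5,0],[14,9],[15,0],[22,5],[24,16],[27,5],[29,11],[34,16],[36,11],[43,16],[45,5],[46,0]]
[[4,10],[5,0],[14,9],[15,0],[22,5],[24,16],[27,20],[46,0]]
[[4,10],[5,0],[14,9],[15,0],[22,5],[24,16],[27,20],[46,0]]
[[4,10],[5,20],[12,0],[14,9],[15,0],[22,5],[24,16],[27,20],[46,0]]
[[4,10],[5,20],[12,0],[14,9],[15,0],[22,9],[24,16],[27,20],[46,0]]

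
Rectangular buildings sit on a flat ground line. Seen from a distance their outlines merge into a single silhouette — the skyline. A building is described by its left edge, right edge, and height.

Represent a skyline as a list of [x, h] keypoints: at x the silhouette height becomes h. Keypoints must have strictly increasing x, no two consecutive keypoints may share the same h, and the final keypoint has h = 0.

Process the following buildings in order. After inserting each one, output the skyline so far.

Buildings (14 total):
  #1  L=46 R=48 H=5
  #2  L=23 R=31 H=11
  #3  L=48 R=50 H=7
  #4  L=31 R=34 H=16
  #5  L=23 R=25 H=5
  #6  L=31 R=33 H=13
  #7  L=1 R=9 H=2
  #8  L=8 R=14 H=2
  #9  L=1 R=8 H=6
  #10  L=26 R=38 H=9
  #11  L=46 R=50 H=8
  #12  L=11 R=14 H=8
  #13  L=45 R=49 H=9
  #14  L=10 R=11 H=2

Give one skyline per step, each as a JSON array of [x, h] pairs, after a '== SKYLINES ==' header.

== SKYLINES ==
[[46,5],[48,0]]
[[23,11],[31,0],[46,5],[48,0]]
[[23,11],[31,0],[46,5],[48,7],[50,0]]
[[23,11],[31,16],[34,0],[46,5],[48,7],[50,0]]
[[23,11],[31,16],[34,0],[46,5],[48,7],[50,0]]
[[23,11],[31,16],[34,0],[46,5],[48,7],[50,0]]
[[1,2],[9,0],[23,11],[31,16],[34,0],[46,5],[48,7],[50,0]]
[[1,2],[14,0],[23,11],[31,16],[34,0],[46,5],[48,7],[50,0]]
[[1,6],[8,2],[14,0],[23,11],[31,16],[34,0],[46,5],[48,7],[50,0]]
[[1,6],[8,2],[14,0],[23,11],[31,16],[34,9],[38,0],[46,5],[48,7],[50,0]]
[[1,6],[8,2],[14,0],[23,11],[31,16],[34,9],[38,0],[46,8],[50,0]]
[[1,6],[8,2],[11,8],[14,0],[23,11],[31,16],[34,9],[38,0],[46,8],[50,0]]
[[1,6],[8,2],[11,8],[14,0],[23,11],[31,16],[34,9],[38,0],[45,9],[49,8],[50,0]]
[[1,6],[8,2],[11,8],[14,0],[23,11],[31,16],[34,9],[38,0],[45,9],[49,8],[50,0]]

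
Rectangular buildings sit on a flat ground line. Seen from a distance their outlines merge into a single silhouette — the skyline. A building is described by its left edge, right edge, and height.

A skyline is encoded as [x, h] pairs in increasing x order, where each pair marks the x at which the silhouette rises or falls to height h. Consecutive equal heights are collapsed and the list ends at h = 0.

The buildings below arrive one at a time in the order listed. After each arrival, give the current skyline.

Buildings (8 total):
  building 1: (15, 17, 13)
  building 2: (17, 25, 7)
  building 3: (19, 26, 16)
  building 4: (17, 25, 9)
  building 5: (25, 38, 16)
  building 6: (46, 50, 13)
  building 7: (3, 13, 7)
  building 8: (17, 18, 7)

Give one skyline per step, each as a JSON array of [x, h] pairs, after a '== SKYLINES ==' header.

== SKYLINES ==
[[15,13],[17,0]]
[[15,13],[17,7],[25,0]]
[[15,13],[17,7],[19,16],[26,0]]
[[15,13],[17,9],[19,16],[26,0]]
[[15,13],[17,9],[19,16],[38,0]]
[[15,13],[17,9],[19,16],[38,0],[46,13],[50,0]]
[[3,7],[13,0],[15,13],[17,9],[19,16],[38,0],[46,13],[50,0]]
[[3,7],[13,0],[15,13],[17,9],[19,16],[38,0],[46,13],[50,0]]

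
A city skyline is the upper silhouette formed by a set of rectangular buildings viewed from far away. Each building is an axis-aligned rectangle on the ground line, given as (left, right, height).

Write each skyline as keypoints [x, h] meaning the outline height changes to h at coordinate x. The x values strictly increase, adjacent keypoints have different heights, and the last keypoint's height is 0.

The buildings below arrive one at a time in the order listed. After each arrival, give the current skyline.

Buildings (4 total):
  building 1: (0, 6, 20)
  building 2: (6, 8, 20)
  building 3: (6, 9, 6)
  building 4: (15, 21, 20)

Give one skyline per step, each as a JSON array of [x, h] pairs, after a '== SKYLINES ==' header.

== SKYLINES ==
[[0,20],[6,0]]
[[0,20],[8,0]]
[[0,20],[8,6],[9,0]]
[[0,20],[8,6],[9,0],[15,20],[21,0]]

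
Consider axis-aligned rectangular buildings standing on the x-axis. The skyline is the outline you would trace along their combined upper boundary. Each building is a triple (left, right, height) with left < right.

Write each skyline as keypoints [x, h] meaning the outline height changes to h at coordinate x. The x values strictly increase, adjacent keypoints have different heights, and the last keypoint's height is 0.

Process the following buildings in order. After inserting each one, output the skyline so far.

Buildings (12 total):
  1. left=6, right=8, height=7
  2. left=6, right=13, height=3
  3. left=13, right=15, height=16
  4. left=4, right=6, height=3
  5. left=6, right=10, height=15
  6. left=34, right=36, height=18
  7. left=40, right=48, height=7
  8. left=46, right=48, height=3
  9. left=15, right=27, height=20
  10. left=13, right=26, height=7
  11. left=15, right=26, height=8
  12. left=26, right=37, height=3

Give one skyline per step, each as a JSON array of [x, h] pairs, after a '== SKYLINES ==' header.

== SKYLINES ==
[[6,7],[8,0]]
[[6,7],[8,3],[13,0]]
[[6,7],[8,3],[13,16],[15,0]]
[[4,3],[6,7],[8,3],[13,16],[15,0]]
[[4,3],[6,15],[10,3],[13,16],[15,0]]
[[4,3],[6,15],[10,3],[13,16],[15,0],[34,18],[36,0]]
[[4,3],[6,15],[10,3],[13,16],[15,0],[34,18],[36,0],[40,7],[48,0]]
[[4,3],[6,15],[10,3],[13,16],[15,0],[34,18],[36,0],[40,7],[48,0]]
[[4,3],[6,15],[10,3],[13,16],[15,20],[27,0],[34,18],[36,0],[40,7],[48,0]]
[[4,3],[6,15],[10,3],[13,16],[15,20],[27,0],[34,18],[36,0],[40,7],[48,0]]
[[4,3],[6,15],[10,3],[13,16],[15,20],[27,0],[34,18],[36,0],[40,7],[48,0]]
[[4,3],[6,15],[10,3],[13,16],[15,20],[27,3],[34,18],[36,3],[37,0],[40,7],[48,0]]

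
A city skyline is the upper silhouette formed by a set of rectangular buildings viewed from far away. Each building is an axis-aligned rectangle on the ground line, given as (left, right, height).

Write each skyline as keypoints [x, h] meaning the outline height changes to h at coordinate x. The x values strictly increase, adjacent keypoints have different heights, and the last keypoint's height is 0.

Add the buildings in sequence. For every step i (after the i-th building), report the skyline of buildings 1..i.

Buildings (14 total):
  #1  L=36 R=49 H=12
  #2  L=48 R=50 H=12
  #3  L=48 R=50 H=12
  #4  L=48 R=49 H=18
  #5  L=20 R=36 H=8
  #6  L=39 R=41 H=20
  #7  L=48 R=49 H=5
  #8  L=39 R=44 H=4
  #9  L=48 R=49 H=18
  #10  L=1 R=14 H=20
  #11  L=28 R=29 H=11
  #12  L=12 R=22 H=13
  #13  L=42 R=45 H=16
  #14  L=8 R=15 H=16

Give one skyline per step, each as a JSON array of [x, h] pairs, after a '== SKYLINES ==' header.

== SKYLINES ==
[[36,12],[49,0]]
[[36,12],[50,0]]
[[36,12],[50,0]]
[[36,12],[48,18],[49,12],[50,0]]
[[20,8],[36,12],[48,18],[49,12],[50,0]]
[[20,8],[36,12],[39,20],[41,12],[48,18],[49,12],[50,0]]
[[20,8],[36,12],[39,20],[41,12],[48,18],[49,12],[50,0]]
[[20,8],[36,12],[39,20],[41,12],[48,18],[49,12],[50,0]]
[[20,8],[36,12],[39,20],[41,12],[48,18],[49,12],[50,0]]
[[1,20],[14,0],[20,8],[36,12],[39,20],[41,12],[48,18],[49,12],[50,0]]
[[1,20],[14,0],[20,8],[28,11],[29,8],[36,12],[39,20],[41,12],[48,18],[49,12],[50,0]]
[[1,20],[14,13],[22,8],[28,11],[29,8],[36,12],[39,20],[41,12],[48,18],[49,12],[50,0]]
[[1,20],[14,13],[22,8],[28,11],[29,8],[36,12],[39,20],[41,12],[42,16],[45,12],[48,18],[49,12],[50,0]]
[[1,20],[14,16],[15,13],[22,8],[28,11],[29,8],[36,12],[39,20],[41,12],[42,16],[45,12],[48,18],[49,12],[50,0]]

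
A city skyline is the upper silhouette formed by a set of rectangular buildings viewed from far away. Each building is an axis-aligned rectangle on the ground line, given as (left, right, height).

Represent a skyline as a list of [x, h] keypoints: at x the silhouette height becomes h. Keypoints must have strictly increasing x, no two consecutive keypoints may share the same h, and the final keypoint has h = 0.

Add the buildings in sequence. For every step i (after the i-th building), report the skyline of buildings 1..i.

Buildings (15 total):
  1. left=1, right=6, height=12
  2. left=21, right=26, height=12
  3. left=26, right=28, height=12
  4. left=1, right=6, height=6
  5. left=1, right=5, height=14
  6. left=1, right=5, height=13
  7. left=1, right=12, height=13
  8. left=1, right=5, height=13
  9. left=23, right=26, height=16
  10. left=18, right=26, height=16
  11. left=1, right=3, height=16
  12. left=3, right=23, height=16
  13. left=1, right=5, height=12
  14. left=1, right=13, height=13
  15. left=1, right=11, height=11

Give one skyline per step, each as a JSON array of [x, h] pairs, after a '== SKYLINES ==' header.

== SKYLINES ==
[[1,12],[6,0]]
[[1,12],[6,0],[21,12],[26,0]]
[[1,12],[6,0],[21,12],[28,0]]
[[1,12],[6,0],[21,12],[28,0]]
[[1,14],[5,12],[6,0],[21,12],[28,0]]
[[1,14],[5,12],[6,0],[21,12],[28,0]]
[[1,14],[5,13],[12,0],[21,12],[28,0]]
[[1,14],[5,13],[12,0],[21,12],[28,0]]
[[1,14],[5,13],[12,0],[21,12],[23,16],[26,12],[28,0]]
[[1,14],[5,13],[12,0],[18,16],[26,12],[28,0]]
[[1,16],[3,14],[5,13],[12,0],[18,16],[26,12],[28,0]]
[[1,16],[26,12],[28,0]]
[[1,16],[26,12],[28,0]]
[[1,16],[26,12],[28,0]]
[[1,16],[26,12],[28,0]]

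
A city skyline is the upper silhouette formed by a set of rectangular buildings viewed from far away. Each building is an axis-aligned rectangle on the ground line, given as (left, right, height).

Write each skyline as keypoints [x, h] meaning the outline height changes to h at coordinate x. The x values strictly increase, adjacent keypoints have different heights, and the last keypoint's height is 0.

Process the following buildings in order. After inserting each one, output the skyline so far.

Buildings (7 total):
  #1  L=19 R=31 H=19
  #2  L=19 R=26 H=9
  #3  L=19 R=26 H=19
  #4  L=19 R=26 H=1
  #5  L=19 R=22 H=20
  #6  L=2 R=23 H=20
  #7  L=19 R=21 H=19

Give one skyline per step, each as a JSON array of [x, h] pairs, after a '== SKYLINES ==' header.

== SKYLINES ==
[[19,19],[31,0]]
[[19,19],[31,0]]
[[19,19],[31,0]]
[[19,19],[31,0]]
[[19,20],[22,19],[31,0]]
[[2,20],[23,19],[31,0]]
[[2,20],[23,19],[31,0]]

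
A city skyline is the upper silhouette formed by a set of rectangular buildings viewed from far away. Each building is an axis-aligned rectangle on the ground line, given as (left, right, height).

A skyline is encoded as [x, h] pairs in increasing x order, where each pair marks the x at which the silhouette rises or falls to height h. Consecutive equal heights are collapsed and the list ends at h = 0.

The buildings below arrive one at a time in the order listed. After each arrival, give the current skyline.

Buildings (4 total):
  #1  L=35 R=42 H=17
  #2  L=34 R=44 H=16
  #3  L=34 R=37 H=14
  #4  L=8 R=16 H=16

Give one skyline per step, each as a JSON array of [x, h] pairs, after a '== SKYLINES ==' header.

== SKYLINES ==
[[35,17],[42,0]]
[[34,16],[35,17],[42,16],[44,0]]
[[34,16],[35,17],[42,16],[44,0]]
[[8,16],[16,0],[34,16],[35,17],[42,16],[44,0]]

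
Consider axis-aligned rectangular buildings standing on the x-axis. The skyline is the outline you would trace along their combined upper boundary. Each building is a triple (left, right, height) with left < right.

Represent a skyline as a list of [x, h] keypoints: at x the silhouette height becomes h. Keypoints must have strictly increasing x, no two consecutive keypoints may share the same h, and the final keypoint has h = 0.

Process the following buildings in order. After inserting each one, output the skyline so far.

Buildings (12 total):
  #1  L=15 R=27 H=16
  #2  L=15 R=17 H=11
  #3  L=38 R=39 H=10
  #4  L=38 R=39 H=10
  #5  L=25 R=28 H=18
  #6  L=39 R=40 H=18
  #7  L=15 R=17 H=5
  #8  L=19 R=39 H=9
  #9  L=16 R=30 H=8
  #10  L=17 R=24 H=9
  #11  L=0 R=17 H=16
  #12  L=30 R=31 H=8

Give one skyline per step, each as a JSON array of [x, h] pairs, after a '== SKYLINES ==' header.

== SKYLINES ==
[[15,16],[27,0]]
[[15,16],[27,0]]
[[15,16],[27,0],[38,10],[39,0]]
[[15,16],[27,0],[38,10],[39,0]]
[[15,16],[25,18],[28,0],[38,10],[39,0]]
[[15,16],[25,18],[28,0],[38,10],[39,18],[40,0]]
[[15,16],[25,18],[28,0],[38,10],[39,18],[40,0]]
[[15,16],[25,18],[28,9],[38,10],[39,18],[40,0]]
[[15,16],[25,18],[28,9],[38,10],[39,18],[40,0]]
[[15,16],[25,18],[28,9],[38,10],[39,18],[40,0]]
[[0,16],[25,18],[28,9],[38,10],[39,18],[40,0]]
[[0,16],[25,18],[28,9],[38,10],[39,18],[40,0]]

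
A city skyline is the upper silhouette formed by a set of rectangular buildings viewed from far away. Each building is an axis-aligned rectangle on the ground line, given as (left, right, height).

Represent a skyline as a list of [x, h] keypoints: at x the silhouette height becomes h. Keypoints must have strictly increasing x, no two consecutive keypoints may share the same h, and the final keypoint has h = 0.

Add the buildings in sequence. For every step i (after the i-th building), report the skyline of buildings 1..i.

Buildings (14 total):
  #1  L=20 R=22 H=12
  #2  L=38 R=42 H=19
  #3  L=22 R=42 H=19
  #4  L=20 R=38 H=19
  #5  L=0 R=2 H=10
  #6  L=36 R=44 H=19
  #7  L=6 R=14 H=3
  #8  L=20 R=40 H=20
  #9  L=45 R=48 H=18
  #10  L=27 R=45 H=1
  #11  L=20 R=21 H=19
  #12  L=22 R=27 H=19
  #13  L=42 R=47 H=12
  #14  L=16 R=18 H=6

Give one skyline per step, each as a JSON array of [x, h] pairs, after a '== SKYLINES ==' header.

== SKYLINES ==
[[20,12],[22,0]]
[[20,12],[22,0],[38,19],[42,0]]
[[20,12],[22,19],[42,0]]
[[20,19],[42,0]]
[[0,10],[2,0],[20,19],[42,0]]
[[0,10],[2,0],[20,19],[44,0]]
[[0,10],[2,0],[6,3],[14,0],[20,19],[44,0]]
[[0,10],[2,0],[6,3],[14,0],[20,20],[40,19],[44,0]]
[[0,10],[2,0],[6,3],[14,0],[20,20],[40,19],[44,0],[45,18],[48,0]]
[[0,10],[2,0],[6,3],[14,0],[20,20],[40,19],[44,1],[45,18],[48,0]]
[[0,10],[2,0],[6,3],[14,0],[20,20],[40,19],[44,1],[45,18],[48,0]]
[[0,10],[2,0],[6,3],[14,0],[20,20],[40,19],[44,1],[45,18],[48,0]]
[[0,10],[2,0],[6,3],[14,0],[20,20],[40,19],[44,12],[45,18],[48,0]]
[[0,10],[2,0],[6,3],[14,0],[16,6],[18,0],[20,20],[40,19],[44,12],[45,18],[48,0]]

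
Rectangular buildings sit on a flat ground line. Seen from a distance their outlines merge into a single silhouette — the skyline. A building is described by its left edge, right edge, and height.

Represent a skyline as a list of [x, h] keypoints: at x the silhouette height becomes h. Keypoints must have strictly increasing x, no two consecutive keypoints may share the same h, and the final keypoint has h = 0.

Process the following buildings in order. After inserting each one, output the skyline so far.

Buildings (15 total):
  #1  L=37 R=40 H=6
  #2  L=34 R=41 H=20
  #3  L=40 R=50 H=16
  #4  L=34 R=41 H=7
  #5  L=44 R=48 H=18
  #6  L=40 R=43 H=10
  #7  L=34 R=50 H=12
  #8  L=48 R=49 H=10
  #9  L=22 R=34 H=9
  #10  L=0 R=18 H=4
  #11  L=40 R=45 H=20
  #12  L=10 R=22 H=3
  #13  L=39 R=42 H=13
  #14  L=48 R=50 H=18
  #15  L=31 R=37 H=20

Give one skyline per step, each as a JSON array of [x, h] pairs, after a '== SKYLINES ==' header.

== SKYLINES ==
[[37,6],[40,0]]
[[34,20],[41,0]]
[[34,20],[41,16],[50,0]]
[[34,20],[41,16],[50,0]]
[[34,20],[41,16],[44,18],[48,16],[50,0]]
[[34,20],[41,16],[44,18],[48,16],[50,0]]
[[34,20],[41,16],[44,18],[48,16],[50,0]]
[[34,20],[41,16],[44,18],[48,16],[50,0]]
[[22,9],[34,20],[41,16],[44,18],[48,16],[50,0]]
[[0,4],[18,0],[22,9],[34,20],[41,16],[44,18],[48,16],[50,0]]
[[0,4],[18,0],[22,9],[34,20],[45,18],[48,16],[50,0]]
[[0,4],[18,3],[22,9],[34,20],[45,18],[48,16],[50,0]]
[[0,4],[18,3],[22,9],[34,20],[45,18],[48,16],[50,0]]
[[0,4],[18,3],[22,9],[34,20],[45,18],[50,0]]
[[0,4],[18,3],[22,9],[31,20],[45,18],[50,0]]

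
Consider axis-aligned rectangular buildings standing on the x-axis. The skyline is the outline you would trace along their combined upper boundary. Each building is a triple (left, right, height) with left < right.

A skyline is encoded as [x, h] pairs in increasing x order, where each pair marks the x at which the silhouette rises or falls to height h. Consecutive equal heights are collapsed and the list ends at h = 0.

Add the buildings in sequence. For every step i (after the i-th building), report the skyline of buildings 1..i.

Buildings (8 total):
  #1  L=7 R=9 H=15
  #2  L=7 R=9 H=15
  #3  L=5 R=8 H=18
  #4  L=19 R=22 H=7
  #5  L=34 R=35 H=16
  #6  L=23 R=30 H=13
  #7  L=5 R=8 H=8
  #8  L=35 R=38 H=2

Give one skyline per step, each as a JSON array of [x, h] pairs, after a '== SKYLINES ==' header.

== SKYLINES ==
[[7,15],[9,0]]
[[7,15],[9,0]]
[[5,18],[8,15],[9,0]]
[[5,18],[8,15],[9,0],[19,7],[22,0]]
[[5,18],[8,15],[9,0],[19,7],[22,0],[34,16],[35,0]]
[[5,18],[8,15],[9,0],[19,7],[22,0],[23,13],[30,0],[34,16],[35,0]]
[[5,18],[8,15],[9,0],[19,7],[22,0],[23,13],[30,0],[34,16],[35,0]]
[[5,18],[8,15],[9,0],[19,7],[22,0],[23,13],[30,0],[34,16],[35,2],[38,0]]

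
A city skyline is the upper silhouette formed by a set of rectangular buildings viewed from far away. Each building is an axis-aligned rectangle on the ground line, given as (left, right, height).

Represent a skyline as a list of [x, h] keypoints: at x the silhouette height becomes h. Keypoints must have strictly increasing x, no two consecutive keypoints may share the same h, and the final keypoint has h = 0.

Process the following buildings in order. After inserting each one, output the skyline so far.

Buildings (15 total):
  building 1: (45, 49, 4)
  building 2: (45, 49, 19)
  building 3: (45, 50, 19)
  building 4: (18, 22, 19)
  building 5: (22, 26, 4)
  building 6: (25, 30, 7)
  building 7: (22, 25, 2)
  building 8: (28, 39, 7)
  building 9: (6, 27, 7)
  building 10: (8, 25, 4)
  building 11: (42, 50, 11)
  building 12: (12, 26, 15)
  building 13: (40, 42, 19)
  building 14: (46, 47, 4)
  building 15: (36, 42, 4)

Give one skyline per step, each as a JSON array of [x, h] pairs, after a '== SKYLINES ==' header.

== SKYLINES ==
[[45,4],[49,0]]
[[45,19],[49,0]]
[[45,19],[50,0]]
[[18,19],[22,0],[45,19],[50,0]]
[[18,19],[22,4],[26,0],[45,19],[50,0]]
[[18,19],[22,4],[25,7],[30,0],[45,19],[50,0]]
[[18,19],[22,4],[25,7],[30,0],[45,19],[50,0]]
[[18,19],[22,4],[25,7],[39,0],[45,19],[50,0]]
[[6,7],[18,19],[22,7],[39,0],[45,19],[50,0]]
[[6,7],[18,19],[22,7],[39,0],[45,19],[50,0]]
[[6,7],[18,19],[22,7],[39,0],[42,11],[45,19],[50,0]]
[[6,7],[12,15],[18,19],[22,15],[26,7],[39,0],[42,11],[45,19],[50,0]]
[[6,7],[12,15],[18,19],[22,15],[26,7],[39,0],[40,19],[42,11],[45,19],[50,0]]
[[6,7],[12,15],[18,19],[22,15],[26,7],[39,0],[40,19],[42,11],[45,19],[50,0]]
[[6,7],[12,15],[18,19],[22,15],[26,7],[39,4],[40,19],[42,11],[45,19],[50,0]]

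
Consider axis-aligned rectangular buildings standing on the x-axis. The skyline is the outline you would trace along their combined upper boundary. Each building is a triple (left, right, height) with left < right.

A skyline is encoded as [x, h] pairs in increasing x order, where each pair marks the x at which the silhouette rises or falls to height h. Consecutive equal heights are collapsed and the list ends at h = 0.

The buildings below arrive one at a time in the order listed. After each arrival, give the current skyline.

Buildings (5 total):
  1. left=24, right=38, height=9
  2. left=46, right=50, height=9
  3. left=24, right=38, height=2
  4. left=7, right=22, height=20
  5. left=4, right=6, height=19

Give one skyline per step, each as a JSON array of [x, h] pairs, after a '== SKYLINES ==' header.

== SKYLINES ==
[[24,9],[38,0]]
[[24,9],[38,0],[46,9],[50,0]]
[[24,9],[38,0],[46,9],[50,0]]
[[7,20],[22,0],[24,9],[38,0],[46,9],[50,0]]
[[4,19],[6,0],[7,20],[22,0],[24,9],[38,0],[46,9],[50,0]]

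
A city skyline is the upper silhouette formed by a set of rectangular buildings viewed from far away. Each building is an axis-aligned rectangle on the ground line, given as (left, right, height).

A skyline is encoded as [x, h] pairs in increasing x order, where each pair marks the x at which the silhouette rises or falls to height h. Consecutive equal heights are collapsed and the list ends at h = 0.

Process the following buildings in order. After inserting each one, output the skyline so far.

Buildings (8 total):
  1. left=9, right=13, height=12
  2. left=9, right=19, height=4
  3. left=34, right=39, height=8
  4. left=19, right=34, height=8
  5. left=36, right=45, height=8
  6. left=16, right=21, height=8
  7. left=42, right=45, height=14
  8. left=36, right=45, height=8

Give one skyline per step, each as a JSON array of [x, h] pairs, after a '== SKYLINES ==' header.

== SKYLINES ==
[[9,12],[13,0]]
[[9,12],[13,4],[19,0]]
[[9,12],[13,4],[19,0],[34,8],[39,0]]
[[9,12],[13,4],[19,8],[39,0]]
[[9,12],[13,4],[19,8],[45,0]]
[[9,12],[13,4],[16,8],[45,0]]
[[9,12],[13,4],[16,8],[42,14],[45,0]]
[[9,12],[13,4],[16,8],[42,14],[45,0]]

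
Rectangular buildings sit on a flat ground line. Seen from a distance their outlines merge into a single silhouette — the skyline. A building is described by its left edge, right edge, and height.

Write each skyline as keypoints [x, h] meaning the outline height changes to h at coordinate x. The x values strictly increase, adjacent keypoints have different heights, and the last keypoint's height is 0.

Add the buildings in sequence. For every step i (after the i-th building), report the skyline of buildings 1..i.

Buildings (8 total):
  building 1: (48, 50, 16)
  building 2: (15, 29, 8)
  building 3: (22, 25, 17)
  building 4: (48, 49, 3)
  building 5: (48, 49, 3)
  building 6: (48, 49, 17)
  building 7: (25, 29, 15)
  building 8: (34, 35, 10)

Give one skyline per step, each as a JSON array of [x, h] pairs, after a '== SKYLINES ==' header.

== SKYLINES ==
[[48,16],[50,0]]
[[15,8],[29,0],[48,16],[50,0]]
[[15,8],[22,17],[25,8],[29,0],[48,16],[50,0]]
[[15,8],[22,17],[25,8],[29,0],[48,16],[50,0]]
[[15,8],[22,17],[25,8],[29,0],[48,16],[50,0]]
[[15,8],[22,17],[25,8],[29,0],[48,17],[49,16],[50,0]]
[[15,8],[22,17],[25,15],[29,0],[48,17],[49,16],[50,0]]
[[15,8],[22,17],[25,15],[29,0],[34,10],[35,0],[48,17],[49,16],[50,0]]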